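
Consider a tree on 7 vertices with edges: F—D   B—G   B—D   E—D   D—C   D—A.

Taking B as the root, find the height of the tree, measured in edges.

F sits deepest: B → D → F — 2 edges from the root.

2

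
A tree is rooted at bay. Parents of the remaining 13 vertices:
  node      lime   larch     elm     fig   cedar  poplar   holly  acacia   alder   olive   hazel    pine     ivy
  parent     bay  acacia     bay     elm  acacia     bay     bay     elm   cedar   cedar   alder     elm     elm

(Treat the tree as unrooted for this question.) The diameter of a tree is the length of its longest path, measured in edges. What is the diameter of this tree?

BFS from poplar reaches hazel last, at distance 6; BFS from hazel confirms no node is farther.
Path: poplar – bay – elm – acacia – cedar – alder – hazel.

6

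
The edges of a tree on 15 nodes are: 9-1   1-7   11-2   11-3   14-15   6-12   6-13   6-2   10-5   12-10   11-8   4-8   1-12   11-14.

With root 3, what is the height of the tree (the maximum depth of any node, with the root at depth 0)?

6

9 sits deepest: 3–11–2–6–12–1–9 — 6 edges from the root.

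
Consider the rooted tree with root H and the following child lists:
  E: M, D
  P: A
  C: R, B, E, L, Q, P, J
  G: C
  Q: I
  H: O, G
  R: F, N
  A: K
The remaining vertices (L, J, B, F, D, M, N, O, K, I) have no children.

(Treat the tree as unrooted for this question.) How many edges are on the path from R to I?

3

The path is R–C–Q–I, which has 3 edges.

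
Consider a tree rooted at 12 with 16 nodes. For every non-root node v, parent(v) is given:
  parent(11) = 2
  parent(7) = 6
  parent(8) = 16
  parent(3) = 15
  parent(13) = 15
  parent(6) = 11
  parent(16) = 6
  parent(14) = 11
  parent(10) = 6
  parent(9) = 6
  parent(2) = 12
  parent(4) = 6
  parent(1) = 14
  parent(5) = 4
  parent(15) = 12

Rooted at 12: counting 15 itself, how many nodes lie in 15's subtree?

The subtree rooted at 15 contains: 15, 13, 3 — 3 nodes.

3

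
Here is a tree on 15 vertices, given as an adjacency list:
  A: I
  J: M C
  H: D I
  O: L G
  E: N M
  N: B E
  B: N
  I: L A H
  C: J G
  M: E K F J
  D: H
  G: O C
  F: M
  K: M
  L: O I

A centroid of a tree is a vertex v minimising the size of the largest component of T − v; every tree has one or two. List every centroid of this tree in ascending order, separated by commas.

C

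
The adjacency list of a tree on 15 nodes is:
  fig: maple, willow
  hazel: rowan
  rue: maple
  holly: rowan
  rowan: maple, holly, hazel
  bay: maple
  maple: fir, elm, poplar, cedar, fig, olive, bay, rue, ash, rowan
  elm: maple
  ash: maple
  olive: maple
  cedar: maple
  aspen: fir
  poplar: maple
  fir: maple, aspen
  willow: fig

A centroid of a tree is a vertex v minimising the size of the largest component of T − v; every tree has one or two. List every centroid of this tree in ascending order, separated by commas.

If maple is removed the pieces have sizes 3, 2, 2, 1, 1, 1, 1, 1, 1, 1, all ≤ ⌊15/2⌋ = 7.
Every other node leaves some component of size > 7, so the centroid is unique.

maple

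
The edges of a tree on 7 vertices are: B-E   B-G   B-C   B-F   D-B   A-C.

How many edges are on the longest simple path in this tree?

BFS from A reaches G last, at distance 3; BFS from G confirms no node is farther.
Path: A–C–B–G.

3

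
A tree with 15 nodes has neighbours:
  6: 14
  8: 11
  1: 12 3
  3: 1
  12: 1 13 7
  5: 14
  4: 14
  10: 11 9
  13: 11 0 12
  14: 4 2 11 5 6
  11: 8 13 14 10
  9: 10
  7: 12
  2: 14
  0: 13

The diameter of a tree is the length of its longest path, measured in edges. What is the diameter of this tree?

6

Starting from 9, a farthest node is 3 at distance 6.
One longest path: 9-10-11-13-12-1-3.
So the diameter is 6.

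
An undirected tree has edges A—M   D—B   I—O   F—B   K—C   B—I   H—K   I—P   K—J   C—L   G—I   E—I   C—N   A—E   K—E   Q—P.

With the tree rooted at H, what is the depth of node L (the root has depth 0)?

H → K → C → L — 3 edges.

3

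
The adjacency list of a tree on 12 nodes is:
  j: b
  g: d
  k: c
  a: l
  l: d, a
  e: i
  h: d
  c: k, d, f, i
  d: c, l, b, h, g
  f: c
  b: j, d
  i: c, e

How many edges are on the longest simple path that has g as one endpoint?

4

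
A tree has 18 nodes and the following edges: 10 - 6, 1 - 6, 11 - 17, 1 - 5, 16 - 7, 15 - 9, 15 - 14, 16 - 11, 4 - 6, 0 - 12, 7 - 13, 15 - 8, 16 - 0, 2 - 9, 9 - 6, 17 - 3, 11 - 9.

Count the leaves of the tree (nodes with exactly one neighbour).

Exactly 9 nodes have a single neighbour: 2, 3, 4, 5, 8, 10, 12, 13, 14.

9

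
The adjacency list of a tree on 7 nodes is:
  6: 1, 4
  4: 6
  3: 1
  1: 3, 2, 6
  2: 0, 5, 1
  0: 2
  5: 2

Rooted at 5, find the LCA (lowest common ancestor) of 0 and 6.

2

0's ancestor chain is 0, 2, 5 and 6's is 6, 1, 2, 5; they first meet at 2.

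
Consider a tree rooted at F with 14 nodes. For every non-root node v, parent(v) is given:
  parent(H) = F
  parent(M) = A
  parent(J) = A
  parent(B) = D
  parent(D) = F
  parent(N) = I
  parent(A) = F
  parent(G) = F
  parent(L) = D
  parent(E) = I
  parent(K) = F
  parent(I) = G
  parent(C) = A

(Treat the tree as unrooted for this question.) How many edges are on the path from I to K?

3

Walking from I: I - G - F - K. Length 3.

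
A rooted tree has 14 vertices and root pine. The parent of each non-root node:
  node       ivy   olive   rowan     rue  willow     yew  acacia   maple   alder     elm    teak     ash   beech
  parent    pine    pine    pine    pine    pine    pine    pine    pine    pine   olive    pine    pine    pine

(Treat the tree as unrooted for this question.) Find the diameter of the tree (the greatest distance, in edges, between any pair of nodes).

BFS from elm reaches acacia last, at distance 3; BFS from acacia confirms no node is farther.
Path: elm–olive–pine–acacia.

3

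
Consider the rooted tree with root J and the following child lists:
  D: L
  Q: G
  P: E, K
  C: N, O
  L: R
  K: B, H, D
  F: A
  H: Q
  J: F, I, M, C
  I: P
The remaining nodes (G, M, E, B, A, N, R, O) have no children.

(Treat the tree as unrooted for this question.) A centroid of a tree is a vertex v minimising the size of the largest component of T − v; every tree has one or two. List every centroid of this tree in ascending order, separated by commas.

P

If P is removed the pieces have sizes 8, 8, 1, all ≤ ⌊18/2⌋ = 9.
No neighbour of P does as well, so P is the unique centroid.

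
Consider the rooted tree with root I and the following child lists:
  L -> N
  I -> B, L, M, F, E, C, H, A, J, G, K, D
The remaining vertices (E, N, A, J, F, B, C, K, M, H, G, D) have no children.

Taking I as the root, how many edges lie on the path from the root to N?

2

I–L–N — 2 edges.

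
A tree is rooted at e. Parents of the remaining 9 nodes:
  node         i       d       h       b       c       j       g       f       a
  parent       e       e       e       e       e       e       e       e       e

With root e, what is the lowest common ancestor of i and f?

Ancestors of i (toward the root): i, e.
Ancestors of f: f, e.
The deepest node appearing in both lists is e.

e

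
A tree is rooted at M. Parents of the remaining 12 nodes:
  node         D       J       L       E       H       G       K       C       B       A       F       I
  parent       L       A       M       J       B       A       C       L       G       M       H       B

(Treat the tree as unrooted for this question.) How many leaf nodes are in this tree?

5

Exactly 5 nodes have a single neighbour: D, E, F, I, K.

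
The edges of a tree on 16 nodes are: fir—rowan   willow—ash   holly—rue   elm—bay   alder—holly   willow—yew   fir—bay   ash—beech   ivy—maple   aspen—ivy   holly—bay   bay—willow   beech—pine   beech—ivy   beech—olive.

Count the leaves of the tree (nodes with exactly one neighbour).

9

The leaves are alder, aspen, elm, maple, olive, pine, rowan, rue, yew.
That is 9 leaves.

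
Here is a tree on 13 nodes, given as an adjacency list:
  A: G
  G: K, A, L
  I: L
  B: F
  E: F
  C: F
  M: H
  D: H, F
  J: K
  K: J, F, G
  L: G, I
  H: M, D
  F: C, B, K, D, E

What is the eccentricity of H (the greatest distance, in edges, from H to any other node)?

The node farthest from H is I, via H-D-F-K-G-L-I — 6 edges.

6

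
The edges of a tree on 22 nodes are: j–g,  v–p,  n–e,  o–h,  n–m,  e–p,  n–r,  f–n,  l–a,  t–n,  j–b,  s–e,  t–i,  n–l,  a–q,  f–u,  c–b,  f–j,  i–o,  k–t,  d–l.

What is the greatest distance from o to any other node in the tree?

7

The node farthest from o is c, via o-i-t-n-f-j-b-c — 7 edges.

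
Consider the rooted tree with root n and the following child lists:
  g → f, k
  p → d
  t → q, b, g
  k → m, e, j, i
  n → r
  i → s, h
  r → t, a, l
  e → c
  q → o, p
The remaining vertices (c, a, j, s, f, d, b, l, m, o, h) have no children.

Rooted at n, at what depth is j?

n – r – t – g – k – j — 5 edges.

5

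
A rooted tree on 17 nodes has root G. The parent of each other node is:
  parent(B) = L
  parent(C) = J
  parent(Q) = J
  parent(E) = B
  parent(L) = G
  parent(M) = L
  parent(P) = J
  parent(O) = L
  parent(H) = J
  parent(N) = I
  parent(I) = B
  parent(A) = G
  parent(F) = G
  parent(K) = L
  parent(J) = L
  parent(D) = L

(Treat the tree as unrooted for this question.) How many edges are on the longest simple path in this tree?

5

A longest path is N-I-B-L-J-P, with 5 edges.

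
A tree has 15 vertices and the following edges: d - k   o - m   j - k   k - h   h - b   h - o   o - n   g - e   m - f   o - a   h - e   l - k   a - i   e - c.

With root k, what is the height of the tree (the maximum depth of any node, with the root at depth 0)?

4

A deepest node is i, reached by k – h – o – a – i.
That path has 4 edges, so the height is 4.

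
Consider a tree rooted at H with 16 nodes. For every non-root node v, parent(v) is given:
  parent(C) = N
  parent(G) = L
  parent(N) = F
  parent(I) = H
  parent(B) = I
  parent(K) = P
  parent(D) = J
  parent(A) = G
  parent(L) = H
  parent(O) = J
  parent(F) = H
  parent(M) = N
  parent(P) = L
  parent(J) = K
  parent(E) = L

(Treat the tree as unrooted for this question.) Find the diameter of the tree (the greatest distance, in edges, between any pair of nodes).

BFS from D reaches M last, at distance 8; BFS from M confirms no node is farther.
Path: D – J – K – P – L – H – F – N – M.

8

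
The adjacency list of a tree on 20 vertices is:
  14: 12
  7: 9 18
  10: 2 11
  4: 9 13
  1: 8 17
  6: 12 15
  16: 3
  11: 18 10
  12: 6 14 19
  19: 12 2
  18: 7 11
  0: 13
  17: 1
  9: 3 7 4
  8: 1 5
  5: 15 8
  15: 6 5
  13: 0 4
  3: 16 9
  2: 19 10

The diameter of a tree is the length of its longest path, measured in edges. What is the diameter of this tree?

Starting from 17, a farthest node is 0 at distance 16.
One longest path: 17–1–8–5–15–6–12–19–2–10–11–18–7–9–4–13–0.
So the diameter is 16.

16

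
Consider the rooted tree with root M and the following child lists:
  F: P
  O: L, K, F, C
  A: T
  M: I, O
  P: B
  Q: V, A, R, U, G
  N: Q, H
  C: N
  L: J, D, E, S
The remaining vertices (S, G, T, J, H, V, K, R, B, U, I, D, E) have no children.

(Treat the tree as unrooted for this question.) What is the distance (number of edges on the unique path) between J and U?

6

J–L–O–C–N–Q–U: 6 edges.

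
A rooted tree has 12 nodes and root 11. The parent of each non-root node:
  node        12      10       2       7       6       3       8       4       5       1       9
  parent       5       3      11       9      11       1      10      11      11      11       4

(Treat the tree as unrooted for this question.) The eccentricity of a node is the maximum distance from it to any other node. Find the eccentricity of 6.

5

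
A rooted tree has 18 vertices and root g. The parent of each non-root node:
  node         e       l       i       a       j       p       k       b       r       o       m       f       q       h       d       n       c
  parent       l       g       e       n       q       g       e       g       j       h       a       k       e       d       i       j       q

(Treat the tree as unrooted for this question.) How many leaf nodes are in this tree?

7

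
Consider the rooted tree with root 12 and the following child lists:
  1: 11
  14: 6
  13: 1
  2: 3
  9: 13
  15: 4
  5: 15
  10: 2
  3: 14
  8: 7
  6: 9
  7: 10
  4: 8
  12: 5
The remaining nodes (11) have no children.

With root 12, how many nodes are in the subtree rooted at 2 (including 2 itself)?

The subtree rooted at 2 contains: 2, 3, 14, 6, 9, 13, 1, 11 — 8 nodes.

8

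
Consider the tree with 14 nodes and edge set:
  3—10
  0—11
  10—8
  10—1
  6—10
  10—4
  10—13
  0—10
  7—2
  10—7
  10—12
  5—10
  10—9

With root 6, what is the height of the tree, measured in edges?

3

2 sits deepest: 6–10–7–2 — 3 edges from the root.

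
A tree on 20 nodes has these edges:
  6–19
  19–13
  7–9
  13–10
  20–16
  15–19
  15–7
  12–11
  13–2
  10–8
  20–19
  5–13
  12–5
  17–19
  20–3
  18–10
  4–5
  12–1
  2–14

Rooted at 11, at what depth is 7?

6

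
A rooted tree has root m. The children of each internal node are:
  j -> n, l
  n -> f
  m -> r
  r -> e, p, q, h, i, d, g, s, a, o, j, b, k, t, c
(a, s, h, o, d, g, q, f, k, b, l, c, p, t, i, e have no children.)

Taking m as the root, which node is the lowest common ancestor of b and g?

r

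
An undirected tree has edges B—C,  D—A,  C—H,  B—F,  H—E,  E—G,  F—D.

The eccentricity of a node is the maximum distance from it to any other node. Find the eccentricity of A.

7

A farthest node from A is G.
The path A–D–F–B–C–H–E–G has 7 edges.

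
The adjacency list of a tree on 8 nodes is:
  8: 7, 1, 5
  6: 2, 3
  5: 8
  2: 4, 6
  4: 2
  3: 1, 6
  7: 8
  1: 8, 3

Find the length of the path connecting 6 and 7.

The path is 6 - 3 - 1 - 8 - 7, which has 4 edges.

4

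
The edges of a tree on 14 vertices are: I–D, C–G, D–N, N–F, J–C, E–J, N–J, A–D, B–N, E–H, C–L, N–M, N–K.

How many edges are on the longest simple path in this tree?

BFS from H reaches I last, at distance 5; BFS from I confirms no node is farther.
Path: H-E-J-N-D-I.

5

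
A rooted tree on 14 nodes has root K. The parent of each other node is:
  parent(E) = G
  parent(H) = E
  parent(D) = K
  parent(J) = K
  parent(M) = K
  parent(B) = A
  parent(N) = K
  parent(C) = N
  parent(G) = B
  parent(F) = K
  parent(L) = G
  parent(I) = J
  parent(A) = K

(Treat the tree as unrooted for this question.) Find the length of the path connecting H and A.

Walking from H: H–E–G–B–A. Length 4.

4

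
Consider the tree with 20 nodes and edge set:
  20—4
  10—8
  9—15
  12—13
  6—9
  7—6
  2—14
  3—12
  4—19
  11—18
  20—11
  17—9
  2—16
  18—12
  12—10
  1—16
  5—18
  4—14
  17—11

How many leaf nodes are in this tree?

8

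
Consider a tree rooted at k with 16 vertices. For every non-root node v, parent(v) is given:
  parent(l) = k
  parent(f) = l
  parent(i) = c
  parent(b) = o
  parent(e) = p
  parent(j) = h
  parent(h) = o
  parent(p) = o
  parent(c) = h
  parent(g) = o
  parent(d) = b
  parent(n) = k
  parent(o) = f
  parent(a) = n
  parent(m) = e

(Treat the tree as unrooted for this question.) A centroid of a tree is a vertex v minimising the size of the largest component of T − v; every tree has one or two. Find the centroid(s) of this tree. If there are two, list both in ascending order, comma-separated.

If o is removed the pieces have sizes 5, 4, 3, 2, 1, all ≤ ⌊16/2⌋ = 8.
Every other node leaves some component of size > 8, so the centroid is unique.

o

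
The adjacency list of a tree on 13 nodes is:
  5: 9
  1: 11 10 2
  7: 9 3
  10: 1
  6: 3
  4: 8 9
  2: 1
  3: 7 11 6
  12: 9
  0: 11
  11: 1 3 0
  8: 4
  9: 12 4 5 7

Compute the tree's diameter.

A longest path is 8-4-9-7-3-11-1-10, with 7 edges.

7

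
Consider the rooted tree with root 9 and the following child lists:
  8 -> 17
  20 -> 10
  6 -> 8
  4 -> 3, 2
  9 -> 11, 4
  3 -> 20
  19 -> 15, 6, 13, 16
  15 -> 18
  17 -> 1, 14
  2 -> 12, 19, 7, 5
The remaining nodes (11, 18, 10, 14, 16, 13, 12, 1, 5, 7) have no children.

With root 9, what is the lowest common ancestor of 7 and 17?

2

Ancestors of 7 (toward the root): 7, 2, 4, 9.
Ancestors of 17: 17, 8, 6, 19, 2, 4, 9.
The deepest node appearing in both lists is 2.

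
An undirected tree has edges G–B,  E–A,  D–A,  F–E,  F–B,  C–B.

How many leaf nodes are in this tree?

Exactly 3 nodes have a single neighbour: C, D, G.

3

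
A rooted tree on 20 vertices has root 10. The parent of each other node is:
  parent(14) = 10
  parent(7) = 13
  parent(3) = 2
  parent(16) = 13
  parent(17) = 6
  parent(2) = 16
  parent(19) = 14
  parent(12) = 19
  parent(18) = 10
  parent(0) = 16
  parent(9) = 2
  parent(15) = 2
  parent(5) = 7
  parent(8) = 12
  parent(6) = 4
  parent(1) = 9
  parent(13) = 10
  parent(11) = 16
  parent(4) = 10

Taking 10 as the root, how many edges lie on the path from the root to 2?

Path from 10 to 2: 10 – 13 – 16 – 2, which has 3 edges.

3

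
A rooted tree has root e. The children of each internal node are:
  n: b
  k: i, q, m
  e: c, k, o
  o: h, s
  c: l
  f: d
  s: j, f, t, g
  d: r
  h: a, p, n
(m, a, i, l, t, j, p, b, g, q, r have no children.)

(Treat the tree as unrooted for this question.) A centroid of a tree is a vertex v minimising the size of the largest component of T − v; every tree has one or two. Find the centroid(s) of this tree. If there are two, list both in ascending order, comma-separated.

Removing o splits the tree into components of sizes 7, 7, 5; the largest is 7 ≤ ⌊20/2⌋ = 10.
No neighbour of o does as well, so o is the unique centroid.

o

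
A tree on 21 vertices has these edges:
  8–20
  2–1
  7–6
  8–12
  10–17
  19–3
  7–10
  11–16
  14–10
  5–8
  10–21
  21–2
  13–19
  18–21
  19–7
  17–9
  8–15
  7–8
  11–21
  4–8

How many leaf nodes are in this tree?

Exactly 13 nodes have a single neighbour: 1, 3, 4, 5, 6, 9, 12, 13, 14, 15, 16, 18, 20.

13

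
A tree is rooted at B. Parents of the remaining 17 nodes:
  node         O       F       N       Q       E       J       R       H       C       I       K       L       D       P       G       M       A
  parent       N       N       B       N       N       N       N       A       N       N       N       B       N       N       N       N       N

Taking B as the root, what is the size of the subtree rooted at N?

16

The subtree rooted at N contains: N, R, C, I, G, A, E, J, O, Q, F, K, D, P, M, H — 16 nodes.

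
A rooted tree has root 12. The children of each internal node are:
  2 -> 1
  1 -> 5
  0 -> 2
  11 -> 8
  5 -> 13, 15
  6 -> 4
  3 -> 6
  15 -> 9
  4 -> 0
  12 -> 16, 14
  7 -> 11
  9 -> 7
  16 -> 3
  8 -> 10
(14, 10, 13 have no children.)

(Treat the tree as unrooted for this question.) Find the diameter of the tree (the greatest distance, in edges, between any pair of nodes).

15

A longest path is 10–8–11–7–9–15–5–1–2–0–4–6–3–16–12–14, with 15 edges.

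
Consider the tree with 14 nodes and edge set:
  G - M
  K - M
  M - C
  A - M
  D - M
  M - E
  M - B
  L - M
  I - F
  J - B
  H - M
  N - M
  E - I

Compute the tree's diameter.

5

Starting from F, a farthest node is J at distance 5.
One longest path: F - I - E - M - B - J.
So the diameter is 5.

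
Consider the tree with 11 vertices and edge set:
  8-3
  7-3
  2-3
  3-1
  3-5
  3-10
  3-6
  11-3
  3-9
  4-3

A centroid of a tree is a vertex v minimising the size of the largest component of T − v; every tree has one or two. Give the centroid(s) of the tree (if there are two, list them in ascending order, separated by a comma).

If 3 is removed the pieces have sizes 1, 1, 1, 1, 1, 1, 1, 1, 1, 1, all ≤ ⌊11/2⌋ = 5.
No neighbour of 3 does as well, so 3 is the unique centroid.

3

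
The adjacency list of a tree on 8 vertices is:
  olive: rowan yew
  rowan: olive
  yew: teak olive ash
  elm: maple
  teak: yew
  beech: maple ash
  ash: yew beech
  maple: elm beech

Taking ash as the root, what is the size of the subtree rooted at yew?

4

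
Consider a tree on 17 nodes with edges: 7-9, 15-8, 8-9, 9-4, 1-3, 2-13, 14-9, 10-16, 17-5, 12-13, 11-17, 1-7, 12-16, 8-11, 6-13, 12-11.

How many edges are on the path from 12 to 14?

12 – 11 – 8 – 9 – 14: 4 edges.

4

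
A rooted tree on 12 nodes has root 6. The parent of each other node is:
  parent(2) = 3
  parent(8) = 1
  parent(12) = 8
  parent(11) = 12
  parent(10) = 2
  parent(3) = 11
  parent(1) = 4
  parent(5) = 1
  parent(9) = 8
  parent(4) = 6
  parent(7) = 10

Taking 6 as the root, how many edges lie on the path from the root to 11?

5

6 → 4 → 1 → 8 → 12 → 11 — 5 edges.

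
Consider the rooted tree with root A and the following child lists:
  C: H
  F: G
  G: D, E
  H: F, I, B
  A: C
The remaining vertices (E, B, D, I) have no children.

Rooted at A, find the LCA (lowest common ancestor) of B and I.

B's ancestor chain is B, H, C, A and I's is I, H, C, A; they first meet at H.

H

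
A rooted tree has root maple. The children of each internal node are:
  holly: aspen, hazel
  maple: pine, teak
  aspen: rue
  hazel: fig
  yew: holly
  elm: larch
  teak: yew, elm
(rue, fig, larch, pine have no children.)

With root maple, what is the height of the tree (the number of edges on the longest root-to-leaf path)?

A deepest node is fig, reached by maple → teak → yew → holly → hazel → fig.
That path has 5 edges, so the height is 5.

5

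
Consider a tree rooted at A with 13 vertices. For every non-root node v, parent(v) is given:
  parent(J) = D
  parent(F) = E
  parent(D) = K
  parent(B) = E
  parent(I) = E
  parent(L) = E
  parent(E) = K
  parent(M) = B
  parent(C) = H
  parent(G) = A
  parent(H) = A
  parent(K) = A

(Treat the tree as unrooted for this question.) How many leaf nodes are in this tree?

The leaves are C, F, G, I, J, L, M.
That is 7 leaves.

7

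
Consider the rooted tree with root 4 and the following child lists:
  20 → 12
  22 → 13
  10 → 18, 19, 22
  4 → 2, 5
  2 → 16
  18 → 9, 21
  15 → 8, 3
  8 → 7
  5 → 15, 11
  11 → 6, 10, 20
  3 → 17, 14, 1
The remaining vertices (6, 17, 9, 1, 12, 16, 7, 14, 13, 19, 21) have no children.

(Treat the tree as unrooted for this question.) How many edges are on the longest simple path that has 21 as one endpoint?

7

The node farthest from 21 is 7 (14, 17, 1, 16 also at distance 7), via 21–18–10–11–5–15–8–7 — 7 edges.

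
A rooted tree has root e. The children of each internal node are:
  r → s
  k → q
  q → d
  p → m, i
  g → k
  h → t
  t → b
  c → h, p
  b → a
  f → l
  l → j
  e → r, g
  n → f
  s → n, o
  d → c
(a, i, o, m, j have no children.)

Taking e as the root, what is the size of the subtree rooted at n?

4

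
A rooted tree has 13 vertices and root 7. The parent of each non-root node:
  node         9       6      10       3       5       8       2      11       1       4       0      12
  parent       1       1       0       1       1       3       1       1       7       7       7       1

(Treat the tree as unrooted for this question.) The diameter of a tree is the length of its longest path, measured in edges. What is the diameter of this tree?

5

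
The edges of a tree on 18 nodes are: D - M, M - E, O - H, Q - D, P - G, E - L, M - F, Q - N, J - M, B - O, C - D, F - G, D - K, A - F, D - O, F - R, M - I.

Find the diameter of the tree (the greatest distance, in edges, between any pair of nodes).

Starting from B, a farthest node is P at distance 6.
One longest path: B-O-D-M-F-G-P.
So the diameter is 6.

6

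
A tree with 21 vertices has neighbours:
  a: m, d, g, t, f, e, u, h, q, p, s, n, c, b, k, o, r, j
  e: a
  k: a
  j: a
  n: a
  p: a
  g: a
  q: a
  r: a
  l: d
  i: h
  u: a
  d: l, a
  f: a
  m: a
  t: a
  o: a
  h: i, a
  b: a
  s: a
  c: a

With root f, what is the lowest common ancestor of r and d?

a

Ancestors of r (toward the root): r, a, f.
Ancestors of d: d, a, f.
The deepest node appearing in both lists is a.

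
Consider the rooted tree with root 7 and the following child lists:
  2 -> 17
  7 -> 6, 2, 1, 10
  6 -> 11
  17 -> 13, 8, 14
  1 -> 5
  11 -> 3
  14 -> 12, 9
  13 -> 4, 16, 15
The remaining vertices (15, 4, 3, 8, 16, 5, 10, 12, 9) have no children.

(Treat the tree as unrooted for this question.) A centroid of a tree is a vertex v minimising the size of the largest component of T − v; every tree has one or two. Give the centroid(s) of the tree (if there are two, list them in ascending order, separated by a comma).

Removing 17 splits the tree into components of sizes 8, 4, 3, 1; the largest is 8 ≤ ⌊17/2⌋ = 8.
Every other node leaves some component of size > 8, so the centroid is unique.

17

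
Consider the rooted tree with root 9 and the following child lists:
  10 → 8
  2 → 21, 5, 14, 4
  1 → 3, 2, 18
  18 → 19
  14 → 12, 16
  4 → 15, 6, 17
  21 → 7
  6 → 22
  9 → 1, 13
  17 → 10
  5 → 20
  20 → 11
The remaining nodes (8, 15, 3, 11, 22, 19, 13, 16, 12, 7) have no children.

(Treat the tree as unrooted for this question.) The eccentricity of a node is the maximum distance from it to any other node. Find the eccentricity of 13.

7

The node farthest from 13 is 8, via 13–9–1–2–4–17–10–8 — 7 edges.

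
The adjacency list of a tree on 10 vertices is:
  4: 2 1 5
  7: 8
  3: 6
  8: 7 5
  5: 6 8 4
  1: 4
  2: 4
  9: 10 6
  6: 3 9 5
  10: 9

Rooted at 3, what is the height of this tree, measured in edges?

4

The longest root-to-leaf path is 3–6–5–8–7 (4 edges).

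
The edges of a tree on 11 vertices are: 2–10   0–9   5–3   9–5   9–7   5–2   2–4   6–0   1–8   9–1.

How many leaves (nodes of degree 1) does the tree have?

6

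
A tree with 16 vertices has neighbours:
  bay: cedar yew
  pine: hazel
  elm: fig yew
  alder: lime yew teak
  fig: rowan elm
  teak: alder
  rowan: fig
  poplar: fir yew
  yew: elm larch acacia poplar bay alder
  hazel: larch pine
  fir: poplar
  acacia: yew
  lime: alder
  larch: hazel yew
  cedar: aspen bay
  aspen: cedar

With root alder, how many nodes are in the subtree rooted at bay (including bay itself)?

Descendants of bay (including itself): bay, cedar, aspen. That's 3.

3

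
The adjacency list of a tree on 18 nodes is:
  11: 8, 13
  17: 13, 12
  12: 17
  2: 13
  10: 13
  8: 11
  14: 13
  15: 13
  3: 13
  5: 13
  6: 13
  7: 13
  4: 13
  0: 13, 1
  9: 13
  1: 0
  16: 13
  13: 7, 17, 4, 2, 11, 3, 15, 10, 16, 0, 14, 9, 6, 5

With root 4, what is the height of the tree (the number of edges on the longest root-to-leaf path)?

3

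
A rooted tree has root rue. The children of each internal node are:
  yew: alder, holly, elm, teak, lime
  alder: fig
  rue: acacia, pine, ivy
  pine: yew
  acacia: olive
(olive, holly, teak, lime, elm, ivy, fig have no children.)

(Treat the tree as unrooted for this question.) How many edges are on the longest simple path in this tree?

Starting from olive, a farthest node is fig at distance 6.
One longest path: olive–acacia–rue–pine–yew–alder–fig.
So the diameter is 6.

6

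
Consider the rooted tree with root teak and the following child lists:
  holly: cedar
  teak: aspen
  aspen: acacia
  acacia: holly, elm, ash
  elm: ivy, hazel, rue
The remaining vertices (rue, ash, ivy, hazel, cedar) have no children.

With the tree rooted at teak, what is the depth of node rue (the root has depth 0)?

teak → aspen → acacia → elm → rue — 4 edges.

4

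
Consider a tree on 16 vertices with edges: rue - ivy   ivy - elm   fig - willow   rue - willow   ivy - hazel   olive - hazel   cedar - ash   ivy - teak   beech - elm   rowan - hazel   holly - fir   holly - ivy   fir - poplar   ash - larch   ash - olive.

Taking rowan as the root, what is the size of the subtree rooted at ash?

3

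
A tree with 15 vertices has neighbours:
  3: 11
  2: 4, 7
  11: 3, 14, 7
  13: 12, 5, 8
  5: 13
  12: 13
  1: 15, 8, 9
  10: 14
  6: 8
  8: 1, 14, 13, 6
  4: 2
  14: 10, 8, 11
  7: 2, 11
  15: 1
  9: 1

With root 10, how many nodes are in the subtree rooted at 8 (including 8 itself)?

8's subtree: {8, 13, 1, 6, 5, 12, 9, 15}, size 8.

8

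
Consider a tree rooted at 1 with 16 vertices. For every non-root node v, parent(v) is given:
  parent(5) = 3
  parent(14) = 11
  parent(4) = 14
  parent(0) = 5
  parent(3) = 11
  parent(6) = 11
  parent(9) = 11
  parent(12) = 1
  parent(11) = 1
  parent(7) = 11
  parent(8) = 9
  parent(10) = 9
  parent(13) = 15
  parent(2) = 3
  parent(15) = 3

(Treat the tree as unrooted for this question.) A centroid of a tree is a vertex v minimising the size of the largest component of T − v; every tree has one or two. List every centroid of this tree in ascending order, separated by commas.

11

If 11 is removed the pieces have sizes 6, 3, 2, 2, 1, 1, all ≤ ⌊16/2⌋ = 8.
No neighbour of 11 does as well, so 11 is the unique centroid.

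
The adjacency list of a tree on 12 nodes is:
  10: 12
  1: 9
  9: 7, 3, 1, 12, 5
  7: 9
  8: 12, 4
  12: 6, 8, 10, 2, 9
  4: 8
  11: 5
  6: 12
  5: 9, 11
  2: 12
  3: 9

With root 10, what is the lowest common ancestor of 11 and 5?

5

Path 11→root: 11 5 9 12 10; path 5→root: 5 9 12 10.
First common node: 5.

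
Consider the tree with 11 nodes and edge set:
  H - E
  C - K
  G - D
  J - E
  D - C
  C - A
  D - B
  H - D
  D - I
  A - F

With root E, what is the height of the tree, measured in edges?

A deepest node is F, reached by E–H–D–C–A–F.
That path has 5 edges, so the height is 5.

5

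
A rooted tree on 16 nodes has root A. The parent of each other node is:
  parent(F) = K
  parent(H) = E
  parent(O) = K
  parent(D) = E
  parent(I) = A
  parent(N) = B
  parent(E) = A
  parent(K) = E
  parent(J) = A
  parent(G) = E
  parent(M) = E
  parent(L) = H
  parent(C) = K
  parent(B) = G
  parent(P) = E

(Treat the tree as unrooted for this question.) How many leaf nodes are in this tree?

10

Exactly 10 nodes have a single neighbour: C, D, F, I, J, L, M, N, O, P.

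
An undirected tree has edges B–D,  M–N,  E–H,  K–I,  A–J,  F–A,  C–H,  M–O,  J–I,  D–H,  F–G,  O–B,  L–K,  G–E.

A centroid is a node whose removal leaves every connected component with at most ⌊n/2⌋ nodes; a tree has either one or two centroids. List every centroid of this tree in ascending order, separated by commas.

Delete E: the remaining components have sizes 7, 7. Max 7 ≤ 7, so E is a centroid.
Every other node leaves some component of size > 7, so the centroid is unique.

E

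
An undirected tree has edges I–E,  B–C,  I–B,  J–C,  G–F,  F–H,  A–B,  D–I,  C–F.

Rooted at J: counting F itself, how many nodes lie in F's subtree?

3

F's subtree: {F, H, G}, size 3.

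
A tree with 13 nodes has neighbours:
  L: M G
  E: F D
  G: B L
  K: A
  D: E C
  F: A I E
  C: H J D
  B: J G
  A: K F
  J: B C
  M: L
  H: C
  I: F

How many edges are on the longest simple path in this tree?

10

Starting from K, a farthest node is M at distance 10.
One longest path: K - A - F - E - D - C - J - B - G - L - M.
So the diameter is 10.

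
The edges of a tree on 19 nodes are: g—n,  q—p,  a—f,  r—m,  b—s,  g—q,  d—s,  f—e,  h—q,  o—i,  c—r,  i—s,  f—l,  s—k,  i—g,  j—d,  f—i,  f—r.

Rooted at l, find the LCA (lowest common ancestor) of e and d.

f

Ancestors of e (toward the root): e, f, l.
Ancestors of d: d, s, i, f, l.
The deepest node appearing in both lists is f.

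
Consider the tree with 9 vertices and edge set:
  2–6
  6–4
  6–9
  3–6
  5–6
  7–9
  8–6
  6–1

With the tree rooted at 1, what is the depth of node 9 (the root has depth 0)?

2

1 – 6 – 9 — 2 edges.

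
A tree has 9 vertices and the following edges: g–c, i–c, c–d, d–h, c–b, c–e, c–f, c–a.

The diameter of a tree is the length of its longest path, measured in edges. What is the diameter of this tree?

A longest path is h - d - c - b, with 3 edges.

3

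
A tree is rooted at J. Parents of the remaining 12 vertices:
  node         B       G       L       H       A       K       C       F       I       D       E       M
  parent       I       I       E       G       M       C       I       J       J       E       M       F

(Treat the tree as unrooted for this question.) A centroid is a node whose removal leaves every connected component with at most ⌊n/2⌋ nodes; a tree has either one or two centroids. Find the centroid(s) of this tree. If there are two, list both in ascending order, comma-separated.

J

Removing J splits the tree into components of sizes 6, 6; the largest is 6 ≤ ⌊13/2⌋ = 6.
No neighbour of J does as well, so J is the unique centroid.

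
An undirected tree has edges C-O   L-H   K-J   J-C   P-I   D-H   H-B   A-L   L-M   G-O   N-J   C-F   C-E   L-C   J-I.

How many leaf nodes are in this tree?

The leaves are A, B, D, E, F, G, K, M, N, P.
That is 10 leaves.

10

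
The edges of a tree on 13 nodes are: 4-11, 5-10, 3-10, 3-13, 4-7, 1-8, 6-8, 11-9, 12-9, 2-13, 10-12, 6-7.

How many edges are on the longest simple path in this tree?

11

Starting from 1, a farthest node is 2 at distance 11.
One longest path: 1-8-6-7-4-11-9-12-10-3-13-2.
So the diameter is 11.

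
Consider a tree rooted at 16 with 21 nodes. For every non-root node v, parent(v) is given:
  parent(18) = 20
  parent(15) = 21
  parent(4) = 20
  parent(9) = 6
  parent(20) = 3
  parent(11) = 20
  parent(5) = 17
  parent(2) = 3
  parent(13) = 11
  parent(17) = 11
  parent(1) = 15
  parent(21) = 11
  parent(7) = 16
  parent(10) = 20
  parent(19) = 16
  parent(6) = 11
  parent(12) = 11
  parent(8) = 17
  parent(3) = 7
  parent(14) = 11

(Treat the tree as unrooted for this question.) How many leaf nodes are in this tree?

12

Degree-1 nodes: 1, 2, 4, 5, 8, 9, 10, 12, 13, 14, 18, 19 — 12 of them.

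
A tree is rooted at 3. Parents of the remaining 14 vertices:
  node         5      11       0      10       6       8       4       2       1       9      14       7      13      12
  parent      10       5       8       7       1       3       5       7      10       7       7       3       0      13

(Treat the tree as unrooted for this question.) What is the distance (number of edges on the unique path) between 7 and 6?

Walking from 7: 7 – 10 – 1 – 6. Length 3.

3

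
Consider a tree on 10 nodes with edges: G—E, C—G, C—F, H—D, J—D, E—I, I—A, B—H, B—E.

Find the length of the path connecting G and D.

The path is G - E - B - H - D, which has 4 edges.

4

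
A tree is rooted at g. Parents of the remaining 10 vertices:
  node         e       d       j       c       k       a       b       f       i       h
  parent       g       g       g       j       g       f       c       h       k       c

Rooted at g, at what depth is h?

3

Climbing from h to the root: h – c – j – g. That's 3 steps.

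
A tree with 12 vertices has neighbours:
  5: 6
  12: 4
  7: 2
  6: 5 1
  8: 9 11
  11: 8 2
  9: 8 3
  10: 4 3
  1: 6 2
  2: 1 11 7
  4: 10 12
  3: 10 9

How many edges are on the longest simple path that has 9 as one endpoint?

The node farthest from 9 is 5, via 9-8-11-2-1-6-5 — 6 edges.

6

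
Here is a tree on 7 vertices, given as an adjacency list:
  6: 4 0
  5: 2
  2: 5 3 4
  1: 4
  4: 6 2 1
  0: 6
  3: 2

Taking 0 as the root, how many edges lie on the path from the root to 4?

Climbing from 4 to the root: 4 → 6 → 0. That's 2 steps.

2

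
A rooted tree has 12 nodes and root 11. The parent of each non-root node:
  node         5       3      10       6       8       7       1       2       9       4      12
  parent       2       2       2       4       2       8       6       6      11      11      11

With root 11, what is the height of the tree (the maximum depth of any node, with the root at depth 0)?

A deepest node is 7, reached by 11–4–6–2–8–7.
That path has 5 edges, so the height is 5.

5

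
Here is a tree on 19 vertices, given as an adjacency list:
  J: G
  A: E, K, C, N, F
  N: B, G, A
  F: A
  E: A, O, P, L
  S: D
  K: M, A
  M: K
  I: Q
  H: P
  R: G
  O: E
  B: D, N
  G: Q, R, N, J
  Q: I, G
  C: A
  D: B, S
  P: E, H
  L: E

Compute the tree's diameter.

7

Starting from I, a farthest node is H at distance 7.
One longest path: I-Q-G-N-A-E-P-H.
So the diameter is 7.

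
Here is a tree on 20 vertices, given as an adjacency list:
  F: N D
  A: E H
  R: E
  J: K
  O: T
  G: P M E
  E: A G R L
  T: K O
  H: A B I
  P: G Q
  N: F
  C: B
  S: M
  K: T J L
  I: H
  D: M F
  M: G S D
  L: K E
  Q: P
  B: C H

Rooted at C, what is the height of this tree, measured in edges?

A deepest node is N, reached by C – B – H – A – E – G – M – D – F – N.
That path has 9 edges, so the height is 9.

9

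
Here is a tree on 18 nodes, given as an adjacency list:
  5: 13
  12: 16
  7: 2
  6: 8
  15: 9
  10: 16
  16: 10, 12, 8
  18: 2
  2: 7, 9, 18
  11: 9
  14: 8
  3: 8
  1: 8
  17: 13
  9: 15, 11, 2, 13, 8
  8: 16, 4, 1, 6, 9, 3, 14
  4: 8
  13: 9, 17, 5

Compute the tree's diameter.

5

Starting from 12, a farthest node is 17 at distance 5.
One longest path: 12 – 16 – 8 – 9 – 13 – 17.
So the diameter is 5.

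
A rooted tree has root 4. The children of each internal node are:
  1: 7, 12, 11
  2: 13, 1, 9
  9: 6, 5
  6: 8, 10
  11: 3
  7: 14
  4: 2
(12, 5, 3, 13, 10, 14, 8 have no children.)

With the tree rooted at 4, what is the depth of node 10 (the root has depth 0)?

4

4–2–9–6–10 — 4 edges.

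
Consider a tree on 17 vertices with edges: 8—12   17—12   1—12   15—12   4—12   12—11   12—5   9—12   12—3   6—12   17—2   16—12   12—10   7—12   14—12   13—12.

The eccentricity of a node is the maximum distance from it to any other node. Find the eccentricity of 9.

The node farthest from 9 is 2, via 9 – 12 – 17 – 2 — 3 edges.

3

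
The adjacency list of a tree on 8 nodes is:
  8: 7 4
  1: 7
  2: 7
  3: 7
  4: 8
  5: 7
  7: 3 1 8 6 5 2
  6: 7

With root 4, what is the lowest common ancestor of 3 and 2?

7

3's ancestor chain is 3, 7, 8, 4 and 2's is 2, 7, 8, 4; they first meet at 7.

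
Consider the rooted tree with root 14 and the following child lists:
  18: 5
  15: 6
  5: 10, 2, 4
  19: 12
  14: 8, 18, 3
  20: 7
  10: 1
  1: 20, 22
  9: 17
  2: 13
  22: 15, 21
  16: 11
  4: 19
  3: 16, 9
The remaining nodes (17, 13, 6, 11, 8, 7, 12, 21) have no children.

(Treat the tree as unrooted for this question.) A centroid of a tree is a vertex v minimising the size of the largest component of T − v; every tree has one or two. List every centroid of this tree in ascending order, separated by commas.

5

Delete 5: the remaining components have sizes 8, 8, 3, 2. Max 8 ≤ 11, so 5 is a centroid.
No neighbour of 5 does as well, so 5 is the unique centroid.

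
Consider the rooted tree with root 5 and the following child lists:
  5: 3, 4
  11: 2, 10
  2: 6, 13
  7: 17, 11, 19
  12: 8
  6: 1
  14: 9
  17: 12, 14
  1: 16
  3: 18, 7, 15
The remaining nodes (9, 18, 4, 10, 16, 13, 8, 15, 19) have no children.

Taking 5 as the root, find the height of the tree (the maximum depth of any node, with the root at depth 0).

7

A deepest node is 16, reached by 5-3-7-11-2-6-1-16.
That path has 7 edges, so the height is 7.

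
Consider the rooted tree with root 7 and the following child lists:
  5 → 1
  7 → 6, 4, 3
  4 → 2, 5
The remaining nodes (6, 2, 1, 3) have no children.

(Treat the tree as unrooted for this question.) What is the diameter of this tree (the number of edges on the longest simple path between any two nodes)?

BFS from 1 reaches 3 last, at distance 4; BFS from 3 confirms no node is farther.
Path: 1–5–4–7–3.

4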